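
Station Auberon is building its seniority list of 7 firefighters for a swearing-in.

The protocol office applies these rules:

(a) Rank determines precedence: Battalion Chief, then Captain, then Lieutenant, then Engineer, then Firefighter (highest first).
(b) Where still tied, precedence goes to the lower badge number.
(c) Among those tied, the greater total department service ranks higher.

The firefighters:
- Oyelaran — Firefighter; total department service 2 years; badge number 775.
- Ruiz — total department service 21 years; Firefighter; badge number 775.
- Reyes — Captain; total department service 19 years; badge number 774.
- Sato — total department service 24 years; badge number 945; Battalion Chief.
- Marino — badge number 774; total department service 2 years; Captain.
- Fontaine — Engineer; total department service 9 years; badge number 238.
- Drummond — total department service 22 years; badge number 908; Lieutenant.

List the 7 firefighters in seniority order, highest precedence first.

By rank: Sato (Battalion Chief); then Reyes and Marino (Captain); then Drummond (Lieutenant); then Fontaine (Engineer); then Ruiz and Oyelaran (Firefighter).
Reyes and Marino both have badge number 774, so the next rule applies.
Among Reyes and Marino, by total department service (higher first): Reyes (19 years) before Marino (2 years).
Ruiz and Oyelaran both have badge number 775, so the next rule applies.
Among Ruiz and Oyelaran, by total department service (higher first): Ruiz (21 years) before Oyelaran (2 years).
Full order: Sato, Reyes, Marino, Drummond, Fontaine, Ruiz, Oyelaran.

Sato, Reyes, Marino, Drummond, Fontaine, Ruiz, Oyelaran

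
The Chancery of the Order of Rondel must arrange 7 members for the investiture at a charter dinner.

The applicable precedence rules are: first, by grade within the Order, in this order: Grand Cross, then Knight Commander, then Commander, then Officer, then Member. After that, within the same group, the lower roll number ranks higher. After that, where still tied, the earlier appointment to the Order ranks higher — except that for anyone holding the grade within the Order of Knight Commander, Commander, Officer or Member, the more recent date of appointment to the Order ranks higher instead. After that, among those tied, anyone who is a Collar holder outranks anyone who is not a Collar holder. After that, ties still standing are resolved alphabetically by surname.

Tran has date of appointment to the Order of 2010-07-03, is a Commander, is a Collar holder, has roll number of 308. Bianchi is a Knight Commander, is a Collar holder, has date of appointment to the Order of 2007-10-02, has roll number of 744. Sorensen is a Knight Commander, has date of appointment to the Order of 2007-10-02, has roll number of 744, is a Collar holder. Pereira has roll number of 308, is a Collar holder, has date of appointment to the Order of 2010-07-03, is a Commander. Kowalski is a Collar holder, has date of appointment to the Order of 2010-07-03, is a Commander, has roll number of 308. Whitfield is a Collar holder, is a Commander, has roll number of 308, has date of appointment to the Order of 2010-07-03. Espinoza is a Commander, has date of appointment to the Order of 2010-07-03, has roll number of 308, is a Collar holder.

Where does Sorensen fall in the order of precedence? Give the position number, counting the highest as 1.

2

By grade within the Order: Bianchi and Sorensen (Knight Commander); then Espinoza, Kowalski, Pereira, Tran and Whitfield (Commander).
Bianchi and Sorensen both have roll number 744, so the next rule applies.
Bianchi and Sorensen both have date of appointment to the Order 2007-10-02, so the next rule applies.
Bianchi and Sorensen are each a Collar holder, so the next rule applies.
Among Bianchi and Sorensen, alphabetically by surname: Bianchi before Sorensen.
Espinoza, Kowalski, Pereira, Tran and Whitfield all have roll number 308, so the next rule applies.
Espinoza, Kowalski, Pereira, Tran and Whitfield all have date of appointment to the Order 2010-07-03, so the next rule applies.
Espinoza, Kowalski, Pereira, Tran and Whitfield are each a Collar holder, so the next rule applies.
Among Espinoza, Kowalski, Pereira, Tran and Whitfield, alphabetically by surname: Espinoza before Kowalski before Pereira before Tran before Whitfield.
Order: Bianchi, Sorensen, Espinoza, Kowalski, Pereira, Tran, Whitfield. So position 2.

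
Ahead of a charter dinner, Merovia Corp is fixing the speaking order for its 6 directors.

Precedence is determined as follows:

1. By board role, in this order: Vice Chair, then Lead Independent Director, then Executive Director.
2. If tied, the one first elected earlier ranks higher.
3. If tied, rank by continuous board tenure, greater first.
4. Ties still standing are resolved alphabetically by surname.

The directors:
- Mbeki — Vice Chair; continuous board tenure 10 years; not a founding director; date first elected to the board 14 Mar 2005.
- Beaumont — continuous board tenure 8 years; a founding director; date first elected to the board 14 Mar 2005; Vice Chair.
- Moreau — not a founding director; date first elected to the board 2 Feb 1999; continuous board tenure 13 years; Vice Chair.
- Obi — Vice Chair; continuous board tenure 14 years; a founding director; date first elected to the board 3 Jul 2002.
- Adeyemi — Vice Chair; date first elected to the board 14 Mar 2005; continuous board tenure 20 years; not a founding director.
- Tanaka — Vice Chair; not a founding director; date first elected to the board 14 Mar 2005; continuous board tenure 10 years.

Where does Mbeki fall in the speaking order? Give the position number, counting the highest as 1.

4

By board role: Moreau, Obi, Adeyemi, Mbeki, Tanaka and Beaumont (Vice Chair).
Among Moreau, Obi, Adeyemi, Mbeki, Tanaka and Beaumont, by date first elected to the board (earlier first): Moreau (2 Feb 1999) before Obi (3 Jul 2002) before Adeyemi, Mbeki, Tanaka and Beaumont (14 Mar 2005).
Among Adeyemi, Mbeki, Tanaka and Beaumont, by continuous board tenure (higher first): Adeyemi (20 years) before Mbeki and Tanaka (10 years) before Beaumont (8 years).
Among Mbeki and Tanaka, alphabetically by surname: Mbeki before Tanaka.
Order: Moreau, Obi, Adeyemi, Mbeki, Tanaka, Beaumont. So position 4.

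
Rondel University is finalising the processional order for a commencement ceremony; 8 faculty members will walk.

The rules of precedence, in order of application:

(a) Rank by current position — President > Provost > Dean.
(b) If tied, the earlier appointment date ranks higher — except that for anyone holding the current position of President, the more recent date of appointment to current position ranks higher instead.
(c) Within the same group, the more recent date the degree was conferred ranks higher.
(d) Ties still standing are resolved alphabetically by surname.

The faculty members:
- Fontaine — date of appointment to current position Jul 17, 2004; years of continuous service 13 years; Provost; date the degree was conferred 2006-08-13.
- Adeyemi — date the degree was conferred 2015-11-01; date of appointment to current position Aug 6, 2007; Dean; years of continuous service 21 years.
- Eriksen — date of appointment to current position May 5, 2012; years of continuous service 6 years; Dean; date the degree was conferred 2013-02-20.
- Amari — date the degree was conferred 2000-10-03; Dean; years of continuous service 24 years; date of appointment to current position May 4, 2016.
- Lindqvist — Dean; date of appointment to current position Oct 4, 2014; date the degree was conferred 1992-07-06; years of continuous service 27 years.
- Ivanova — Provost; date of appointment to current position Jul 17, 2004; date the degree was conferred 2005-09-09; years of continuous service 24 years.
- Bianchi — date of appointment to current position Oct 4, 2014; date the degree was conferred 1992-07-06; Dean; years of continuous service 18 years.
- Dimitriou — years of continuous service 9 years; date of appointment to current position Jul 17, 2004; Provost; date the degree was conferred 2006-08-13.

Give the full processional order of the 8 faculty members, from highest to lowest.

Dimitriou, Fontaine, Ivanova, Adeyemi, Eriksen, Bianchi, Lindqvist, Amari

By current position: Dimitriou, Fontaine and Ivanova (Provost); then Adeyemi, Eriksen, Bianchi, Lindqvist and Amari (Dean).
Dimitriou, Fontaine and Ivanova all have date of appointment to current position Jul 17, 2004, so the next rule applies.
Among Dimitriou, Fontaine and Ivanova, by date the degree was conferred (later first): Dimitriou and Fontaine (2006-08-13) before Ivanova (2005-09-09).
Among Dimitriou and Fontaine, alphabetically by surname: Dimitriou before Fontaine.
Among Adeyemi, Eriksen, Bianchi, Lindqvist and Amari, by date of appointment to current position (earlier first): Adeyemi (Aug 6, 2007) before Eriksen (May 5, 2012) before Bianchi and Lindqvist (Oct 4, 2014) before Amari (May 4, 2016).
Bianchi and Lindqvist both have date the degree was conferred 1992-07-06, so the next rule applies.
Among Bianchi and Lindqvist, alphabetically by surname: Bianchi before Lindqvist.
Full order: Dimitriou, Fontaine, Ivanova, Adeyemi, Eriksen, Bianchi, Lindqvist, Amari.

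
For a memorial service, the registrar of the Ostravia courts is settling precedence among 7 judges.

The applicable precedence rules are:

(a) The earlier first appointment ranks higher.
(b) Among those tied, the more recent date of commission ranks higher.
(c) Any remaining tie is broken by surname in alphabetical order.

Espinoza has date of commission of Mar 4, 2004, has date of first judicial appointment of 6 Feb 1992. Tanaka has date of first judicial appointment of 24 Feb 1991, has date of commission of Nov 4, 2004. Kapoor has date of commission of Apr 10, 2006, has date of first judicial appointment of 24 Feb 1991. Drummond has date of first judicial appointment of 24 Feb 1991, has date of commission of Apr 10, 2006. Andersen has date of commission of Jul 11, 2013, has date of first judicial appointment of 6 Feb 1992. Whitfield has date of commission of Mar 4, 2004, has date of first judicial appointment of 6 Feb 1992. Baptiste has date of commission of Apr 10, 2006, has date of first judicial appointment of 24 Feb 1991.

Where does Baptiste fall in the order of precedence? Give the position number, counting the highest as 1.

By date of first judicial appointment (earlier first): Baptiste, Drummond, Kapoor and Tanaka (each 24 Feb 1991); then Andersen, Espinoza and Whitfield (each 6 Feb 1992).
Among Baptiste, Drummond, Kapoor and Tanaka, by date of commission (later first): Baptiste, Drummond and Kapoor (Apr 10, 2006) before Tanaka (Nov 4, 2004).
Among Baptiste, Drummond and Kapoor, alphabetically by surname: Baptiste before Drummond before Kapoor.
Among Andersen, Espinoza and Whitfield, by date of commission (later first): Andersen (Jul 11, 2013) before Espinoza and Whitfield (Mar 4, 2004).
Among Espinoza and Whitfield, alphabetically by surname: Espinoza before Whitfield.
Order: Baptiste, Drummond, Kapoor, Tanaka, Andersen, Espinoza, Whitfield. So position 1.

1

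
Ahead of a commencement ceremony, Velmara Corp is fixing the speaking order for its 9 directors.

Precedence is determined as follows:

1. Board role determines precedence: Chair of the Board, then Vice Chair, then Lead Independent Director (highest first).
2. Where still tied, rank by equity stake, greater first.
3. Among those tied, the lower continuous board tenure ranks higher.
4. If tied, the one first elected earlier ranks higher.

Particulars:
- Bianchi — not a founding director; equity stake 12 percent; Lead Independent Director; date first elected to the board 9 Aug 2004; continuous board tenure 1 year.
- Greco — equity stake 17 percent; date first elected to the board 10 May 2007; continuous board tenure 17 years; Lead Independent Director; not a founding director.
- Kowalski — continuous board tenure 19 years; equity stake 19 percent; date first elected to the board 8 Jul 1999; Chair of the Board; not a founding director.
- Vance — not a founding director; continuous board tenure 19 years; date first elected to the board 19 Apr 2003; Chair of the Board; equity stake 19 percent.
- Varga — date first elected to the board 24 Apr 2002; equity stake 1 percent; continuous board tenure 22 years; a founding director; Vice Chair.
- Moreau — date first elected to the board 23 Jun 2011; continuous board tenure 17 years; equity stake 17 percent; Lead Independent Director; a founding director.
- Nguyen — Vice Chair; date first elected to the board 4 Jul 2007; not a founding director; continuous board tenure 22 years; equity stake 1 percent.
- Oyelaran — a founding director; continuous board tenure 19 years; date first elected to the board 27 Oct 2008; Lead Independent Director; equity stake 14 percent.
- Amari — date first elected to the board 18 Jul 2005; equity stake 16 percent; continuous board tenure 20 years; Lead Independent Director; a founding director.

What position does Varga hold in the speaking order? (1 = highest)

3

By board role: Kowalski and Vance (Chair of the Board); then Varga and Nguyen (Vice Chair); then Greco, Moreau, Amari, Oyelaran and Bianchi (Lead Independent Director).
Kowalski and Vance both have equity stake 19 percent, so the next rule applies.
Kowalski and Vance both have continuous board tenure 19 years, so the next rule applies.
Among Kowalski and Vance, by date first elected to the board (earlier first): Kowalski (8 Jul 1999) before Vance (19 Apr 2003).
Varga and Nguyen both have equity stake 1 percent, so the next rule applies.
Varga and Nguyen both have continuous board tenure 22 years, so the next rule applies.
Among Varga and Nguyen, by date first elected to the board (earlier first): Varga (24 Apr 2002) before Nguyen (4 Jul 2007).
Among Greco, Moreau, Amari, Oyelaran and Bianchi, by equity stake (higher first): Greco and Moreau (17 percent) before Amari (16 percent) before Oyelaran (14 percent) before Bianchi (12 percent).
Greco and Moreau both have continuous board tenure 17 years, so the next rule applies.
Among Greco and Moreau, by date first elected to the board (earlier first): Greco (10 May 2007) before Moreau (23 Jun 2011).
Order: Kowalski, Vance, Varga, Nguyen, Greco, Moreau, Amari, Oyelaran, Bianchi. So position 3.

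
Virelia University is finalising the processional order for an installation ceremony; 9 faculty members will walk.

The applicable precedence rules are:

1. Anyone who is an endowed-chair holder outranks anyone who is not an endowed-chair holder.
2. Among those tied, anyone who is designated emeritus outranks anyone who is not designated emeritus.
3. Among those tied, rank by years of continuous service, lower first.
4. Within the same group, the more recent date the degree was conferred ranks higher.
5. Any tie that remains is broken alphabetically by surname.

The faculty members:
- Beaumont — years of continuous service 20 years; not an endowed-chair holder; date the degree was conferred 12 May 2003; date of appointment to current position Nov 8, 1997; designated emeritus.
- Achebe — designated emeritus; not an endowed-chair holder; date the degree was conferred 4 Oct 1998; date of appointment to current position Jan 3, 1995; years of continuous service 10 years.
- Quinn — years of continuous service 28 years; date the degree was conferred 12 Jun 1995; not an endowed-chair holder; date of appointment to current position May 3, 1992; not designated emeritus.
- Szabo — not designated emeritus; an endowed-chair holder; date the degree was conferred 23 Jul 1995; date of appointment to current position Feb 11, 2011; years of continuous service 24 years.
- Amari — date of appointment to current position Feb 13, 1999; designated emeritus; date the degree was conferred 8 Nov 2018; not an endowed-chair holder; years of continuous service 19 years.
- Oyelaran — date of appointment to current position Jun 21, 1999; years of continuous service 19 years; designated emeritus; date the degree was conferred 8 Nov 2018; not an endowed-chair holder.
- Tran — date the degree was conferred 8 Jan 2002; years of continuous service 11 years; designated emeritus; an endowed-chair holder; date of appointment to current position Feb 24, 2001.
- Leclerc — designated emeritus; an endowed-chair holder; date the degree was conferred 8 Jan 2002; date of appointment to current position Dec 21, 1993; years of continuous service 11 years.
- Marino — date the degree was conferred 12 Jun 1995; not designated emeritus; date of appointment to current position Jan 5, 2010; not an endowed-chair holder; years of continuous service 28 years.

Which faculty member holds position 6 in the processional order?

By the first rule: Leclerc, Tran and Szabo (each an endowed-chair holder); then Achebe, Amari, Oyelaran, Beaumont, Marino and Quinn (each not an endowed-chair holder).
Among Leclerc, Tran and Szabo, designated emeritus before not designated emeritus: Leclerc and Tran (designated emeritus) before Szabo (not designated emeritus).
Leclerc and Tran both have years of continuous service 11 years, so the next rule applies.
Leclerc and Tran both have date the degree was conferred 8 Jan 2002, so the next rule applies.
Among Leclerc and Tran, alphabetically by surname: Leclerc before Tran.
Among Achebe, Amari, Oyelaran, Beaumont, Marino and Quinn, designated emeritus before not designated emeritus: Achebe, Amari, Oyelaran and Beaumont (designated emeritus) before Marino and Quinn (not designated emeritus).
Among Achebe, Amari, Oyelaran and Beaumont, by years of continuous service (lower first): Achebe (10 years) before Amari and Oyelaran (19 years) before Beaumont (20 years).
Amari and Oyelaran both have date the degree was conferred 8 Nov 2018, so the next rule applies.
Among Amari and Oyelaran, alphabetically by surname: Amari before Oyelaran.
Marino and Quinn both have years of continuous service 28 years, so the next rule applies.
Marino and Quinn both have date the degree was conferred 12 Jun 1995, so the next rule applies.
Among Marino and Quinn, alphabetically by surname: Marino before Quinn.
Order: Leclerc, Tran, Szabo, Achebe, Amari, Oyelaran, Beaumont, Marino, Quinn.

Oyelaran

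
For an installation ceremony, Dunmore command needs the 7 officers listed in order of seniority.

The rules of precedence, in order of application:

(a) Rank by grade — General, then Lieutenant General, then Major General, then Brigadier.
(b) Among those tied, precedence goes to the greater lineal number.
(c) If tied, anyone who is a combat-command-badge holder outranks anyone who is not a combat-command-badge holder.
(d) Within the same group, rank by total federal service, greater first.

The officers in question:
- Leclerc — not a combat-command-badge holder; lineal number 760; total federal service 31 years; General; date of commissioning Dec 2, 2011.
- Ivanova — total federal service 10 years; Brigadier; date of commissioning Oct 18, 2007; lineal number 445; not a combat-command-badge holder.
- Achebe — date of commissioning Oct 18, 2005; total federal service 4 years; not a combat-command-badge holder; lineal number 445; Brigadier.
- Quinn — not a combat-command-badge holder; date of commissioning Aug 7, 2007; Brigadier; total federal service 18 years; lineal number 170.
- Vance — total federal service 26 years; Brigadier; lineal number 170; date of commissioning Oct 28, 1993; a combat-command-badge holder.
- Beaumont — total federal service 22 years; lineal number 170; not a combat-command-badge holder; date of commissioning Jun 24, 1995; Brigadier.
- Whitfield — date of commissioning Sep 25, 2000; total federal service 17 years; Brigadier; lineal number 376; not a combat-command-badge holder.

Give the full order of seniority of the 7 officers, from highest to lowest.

Leclerc, Ivanova, Achebe, Whitfield, Vance, Beaumont, Quinn

By grade: Leclerc (General); then Ivanova, Achebe, Whitfield, Vance, Beaumont and Quinn (Brigadier).
Among Ivanova, Achebe, Whitfield, Vance, Beaumont and Quinn, by lineal number (higher first): Ivanova and Achebe (445) before Whitfield (376) before Vance, Beaumont and Quinn (170).
Ivanova and Achebe are each not a combat-command-badge holder, so the next rule applies.
Among Ivanova and Achebe, by total federal service (higher first): Ivanova (10 years) before Achebe (4 years).
Among Vance, Beaumont and Quinn, a combat-command-badge holder before not a combat-command-badge holder: Vance (a combat-command-badge holder) before Beaumont and Quinn (not a combat-command-badge holder).
Among Beaumont and Quinn, by total federal service (higher first): Beaumont (22 years) before Quinn (18 years).
Full order: Leclerc, Ivanova, Achebe, Whitfield, Vance, Beaumont, Quinn.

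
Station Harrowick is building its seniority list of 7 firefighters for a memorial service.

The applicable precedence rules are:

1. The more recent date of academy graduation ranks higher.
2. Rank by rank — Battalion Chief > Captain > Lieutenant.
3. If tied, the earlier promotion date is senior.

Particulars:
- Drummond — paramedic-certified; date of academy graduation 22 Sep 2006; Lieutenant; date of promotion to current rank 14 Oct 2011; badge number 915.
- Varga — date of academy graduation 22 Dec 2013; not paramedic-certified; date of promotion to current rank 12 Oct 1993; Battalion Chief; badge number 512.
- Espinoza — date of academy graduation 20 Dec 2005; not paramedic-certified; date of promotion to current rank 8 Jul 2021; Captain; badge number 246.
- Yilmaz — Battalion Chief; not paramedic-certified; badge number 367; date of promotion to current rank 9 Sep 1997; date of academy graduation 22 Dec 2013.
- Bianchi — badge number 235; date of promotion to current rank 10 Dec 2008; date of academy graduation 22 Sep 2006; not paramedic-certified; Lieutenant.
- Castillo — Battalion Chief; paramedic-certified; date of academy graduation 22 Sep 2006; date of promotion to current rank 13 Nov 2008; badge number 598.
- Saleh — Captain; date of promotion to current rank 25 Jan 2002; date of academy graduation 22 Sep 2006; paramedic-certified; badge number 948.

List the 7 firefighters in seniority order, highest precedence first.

Varga, Yilmaz, Castillo, Saleh, Bianchi, Drummond, Espinoza

By date of academy graduation (later first): Varga and Yilmaz (both 22 Dec 2013); then Castillo, Saleh, Bianchi and Drummond (each 22 Sep 2006); then Espinoza (20 Dec 2005).
Varga and Yilmaz are each Battalion Chief, so the next rule applies.
Among Varga and Yilmaz, by date of promotion to current rank (earlier first): Varga (12 Oct 1993) before Yilmaz (9 Sep 1997).
Among Castillo, Saleh, Bianchi and Drummond, by rank: Castillo (Battalion Chief) before Saleh (Captain) before Bianchi and Drummond (Lieutenant).
Among Bianchi and Drummond, by date of promotion to current rank (earlier first): Bianchi (10 Dec 2008) before Drummond (14 Oct 2011).
Full order: Varga, Yilmaz, Castillo, Saleh, Bianchi, Drummond, Espinoza.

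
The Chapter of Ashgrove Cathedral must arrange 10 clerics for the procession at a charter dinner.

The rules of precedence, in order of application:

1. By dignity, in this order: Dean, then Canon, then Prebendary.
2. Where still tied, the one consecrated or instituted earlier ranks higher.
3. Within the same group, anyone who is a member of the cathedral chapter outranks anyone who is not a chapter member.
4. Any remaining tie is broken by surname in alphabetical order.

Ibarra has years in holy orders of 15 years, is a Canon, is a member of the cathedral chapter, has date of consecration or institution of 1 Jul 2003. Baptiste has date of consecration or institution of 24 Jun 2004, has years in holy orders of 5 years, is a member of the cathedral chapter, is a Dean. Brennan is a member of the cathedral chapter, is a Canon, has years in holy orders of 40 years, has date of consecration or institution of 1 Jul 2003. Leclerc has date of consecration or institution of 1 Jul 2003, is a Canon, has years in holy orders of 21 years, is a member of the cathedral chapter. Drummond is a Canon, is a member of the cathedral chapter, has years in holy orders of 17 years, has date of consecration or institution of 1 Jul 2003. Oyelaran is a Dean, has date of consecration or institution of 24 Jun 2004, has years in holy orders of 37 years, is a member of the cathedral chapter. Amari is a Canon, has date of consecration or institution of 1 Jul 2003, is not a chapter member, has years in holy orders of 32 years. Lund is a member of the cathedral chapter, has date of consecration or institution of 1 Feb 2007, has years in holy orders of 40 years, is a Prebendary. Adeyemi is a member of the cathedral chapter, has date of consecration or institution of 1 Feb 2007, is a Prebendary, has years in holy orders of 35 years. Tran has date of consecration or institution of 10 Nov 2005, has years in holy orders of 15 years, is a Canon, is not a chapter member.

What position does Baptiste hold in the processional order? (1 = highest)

1

By dignity: Baptiste and Oyelaran (Dean); then Brennan, Drummond, Ibarra, Leclerc, Amari and Tran (Canon); then Adeyemi and Lund (Prebendary).
Baptiste and Oyelaran both have date of consecration or institution 24 Jun 2004, so the next rule applies.
Baptiste and Oyelaran are each a member of the cathedral chapter, so the next rule applies.
Among Baptiste and Oyelaran, alphabetically by surname: Baptiste before Oyelaran.
Among Brennan, Drummond, Ibarra, Leclerc, Amari and Tran, by date of consecration or institution (earlier first): Brennan, Drummond, Ibarra, Leclerc and Amari (1 Jul 2003) before Tran (10 Nov 2005).
Among Brennan, Drummond, Ibarra, Leclerc and Amari, a member of the cathedral chapter before not a chapter member: Brennan, Drummond, Ibarra and Leclerc (a member of the cathedral chapter) before Amari (not a chapter member).
Among Brennan, Drummond, Ibarra and Leclerc, alphabetically by surname: Brennan before Drummond before Ibarra before Leclerc.
Adeyemi and Lund both have date of consecration or institution 1 Feb 2007, so the next rule applies.
Adeyemi and Lund are each a member of the cathedral chapter, so the next rule applies.
Among Adeyemi and Lund, alphabetically by surname: Adeyemi before Lund.
Order: Baptiste, Oyelaran, Brennan, Drummond, Ibarra, Leclerc, Amari, Tran, Adeyemi, Lund. So position 1.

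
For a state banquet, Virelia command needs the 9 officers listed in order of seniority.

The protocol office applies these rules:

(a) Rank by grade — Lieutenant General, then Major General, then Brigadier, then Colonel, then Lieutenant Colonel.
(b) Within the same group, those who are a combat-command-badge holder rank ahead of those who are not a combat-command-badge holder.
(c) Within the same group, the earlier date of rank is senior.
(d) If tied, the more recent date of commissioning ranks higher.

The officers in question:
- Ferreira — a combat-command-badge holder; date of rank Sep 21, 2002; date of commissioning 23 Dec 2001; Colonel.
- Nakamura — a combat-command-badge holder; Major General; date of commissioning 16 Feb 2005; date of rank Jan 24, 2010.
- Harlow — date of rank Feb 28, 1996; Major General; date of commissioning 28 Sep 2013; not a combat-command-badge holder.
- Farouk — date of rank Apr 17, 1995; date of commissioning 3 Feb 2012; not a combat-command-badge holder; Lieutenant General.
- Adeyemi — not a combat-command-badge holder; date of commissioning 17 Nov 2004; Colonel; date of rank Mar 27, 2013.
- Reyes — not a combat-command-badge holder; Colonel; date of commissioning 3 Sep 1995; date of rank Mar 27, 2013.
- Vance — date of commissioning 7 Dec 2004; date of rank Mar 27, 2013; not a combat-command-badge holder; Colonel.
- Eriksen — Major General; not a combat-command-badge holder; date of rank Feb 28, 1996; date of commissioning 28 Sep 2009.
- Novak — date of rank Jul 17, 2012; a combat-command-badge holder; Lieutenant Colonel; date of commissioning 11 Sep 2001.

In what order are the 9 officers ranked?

Farouk, Nakamura, Harlow, Eriksen, Ferreira, Vance, Adeyemi, Reyes, Novak

By grade: Farouk (Lieutenant General); then Nakamura, Harlow and Eriksen (Major General); then Ferreira, Vance, Adeyemi and Reyes (Colonel); then Novak (Lieutenant Colonel).
Among Nakamura, Harlow and Eriksen, a combat-command-badge holder before not a combat-command-badge holder: Nakamura (a combat-command-badge holder) before Harlow and Eriksen (not a combat-command-badge holder).
Harlow and Eriksen both have date of rank Feb 28, 1996, so the next rule applies.
Among Harlow and Eriksen, by date of commissioning (later first): Harlow (28 Sep 2013) before Eriksen (28 Sep 2009).
Among Ferreira, Vance, Adeyemi and Reyes, a combat-command-badge holder before not a combat-command-badge holder: Ferreira (a combat-command-badge holder) before Vance, Adeyemi and Reyes (not a combat-command-badge holder).
Vance, Adeyemi and Reyes all have date of rank Mar 27, 2013, so the next rule applies.
Among Vance, Adeyemi and Reyes, by date of commissioning (later first): Vance (7 Dec 2004) before Adeyemi (17 Nov 2004) before Reyes (3 Sep 1995).
Full order: Farouk, Nakamura, Harlow, Eriksen, Ferreira, Vance, Adeyemi, Reyes, Novak.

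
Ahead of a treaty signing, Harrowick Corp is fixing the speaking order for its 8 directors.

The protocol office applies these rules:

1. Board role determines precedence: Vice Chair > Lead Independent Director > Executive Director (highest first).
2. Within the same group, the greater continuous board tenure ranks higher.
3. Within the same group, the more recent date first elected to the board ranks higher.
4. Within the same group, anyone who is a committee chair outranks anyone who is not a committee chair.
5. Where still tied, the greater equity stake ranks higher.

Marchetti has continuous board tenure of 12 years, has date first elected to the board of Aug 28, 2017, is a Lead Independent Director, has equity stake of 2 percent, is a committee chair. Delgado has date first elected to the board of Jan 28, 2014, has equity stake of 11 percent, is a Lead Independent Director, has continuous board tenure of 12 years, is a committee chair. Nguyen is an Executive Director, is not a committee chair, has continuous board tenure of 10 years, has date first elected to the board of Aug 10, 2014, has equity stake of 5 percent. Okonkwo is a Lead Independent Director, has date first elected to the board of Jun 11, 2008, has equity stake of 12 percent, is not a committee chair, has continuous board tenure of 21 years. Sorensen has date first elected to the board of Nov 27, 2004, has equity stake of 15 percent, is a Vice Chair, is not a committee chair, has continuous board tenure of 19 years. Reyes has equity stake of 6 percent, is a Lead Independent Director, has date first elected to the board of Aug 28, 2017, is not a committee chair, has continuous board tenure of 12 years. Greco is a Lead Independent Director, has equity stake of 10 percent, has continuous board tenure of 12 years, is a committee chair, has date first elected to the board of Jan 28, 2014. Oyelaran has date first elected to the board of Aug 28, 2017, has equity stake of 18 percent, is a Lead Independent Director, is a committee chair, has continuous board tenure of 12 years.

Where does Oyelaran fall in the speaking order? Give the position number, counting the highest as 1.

3

By board role: Sorensen (Vice Chair); then Okonkwo, Oyelaran, Marchetti, Reyes, Delgado and Greco (Lead Independent Director); then Nguyen (Executive Director).
Among Okonkwo, Oyelaran, Marchetti, Reyes, Delgado and Greco, by continuous board tenure (higher first): Okonkwo (21 years) before Oyelaran, Marchetti, Reyes, Delgado and Greco (12 years).
Among Oyelaran, Marchetti, Reyes, Delgado and Greco, by date first elected to the board (later first): Oyelaran, Marchetti and Reyes (Aug 28, 2017) before Delgado and Greco (Jan 28, 2014).
Among Oyelaran, Marchetti and Reyes, a committee chair before not a committee chair: Oyelaran and Marchetti (a committee chair) before Reyes (not a committee chair).
Among Oyelaran and Marchetti, by equity stake (higher first): Oyelaran (18 percent) before Marchetti (2 percent).
Delgado and Greco are each a committee chair, so the next rule applies.
Among Delgado and Greco, by equity stake (higher first): Delgado (11 percent) before Greco (10 percent).
Order: Sorensen, Okonkwo, Oyelaran, Marchetti, Reyes, Delgado, Greco, Nguyen. So position 3.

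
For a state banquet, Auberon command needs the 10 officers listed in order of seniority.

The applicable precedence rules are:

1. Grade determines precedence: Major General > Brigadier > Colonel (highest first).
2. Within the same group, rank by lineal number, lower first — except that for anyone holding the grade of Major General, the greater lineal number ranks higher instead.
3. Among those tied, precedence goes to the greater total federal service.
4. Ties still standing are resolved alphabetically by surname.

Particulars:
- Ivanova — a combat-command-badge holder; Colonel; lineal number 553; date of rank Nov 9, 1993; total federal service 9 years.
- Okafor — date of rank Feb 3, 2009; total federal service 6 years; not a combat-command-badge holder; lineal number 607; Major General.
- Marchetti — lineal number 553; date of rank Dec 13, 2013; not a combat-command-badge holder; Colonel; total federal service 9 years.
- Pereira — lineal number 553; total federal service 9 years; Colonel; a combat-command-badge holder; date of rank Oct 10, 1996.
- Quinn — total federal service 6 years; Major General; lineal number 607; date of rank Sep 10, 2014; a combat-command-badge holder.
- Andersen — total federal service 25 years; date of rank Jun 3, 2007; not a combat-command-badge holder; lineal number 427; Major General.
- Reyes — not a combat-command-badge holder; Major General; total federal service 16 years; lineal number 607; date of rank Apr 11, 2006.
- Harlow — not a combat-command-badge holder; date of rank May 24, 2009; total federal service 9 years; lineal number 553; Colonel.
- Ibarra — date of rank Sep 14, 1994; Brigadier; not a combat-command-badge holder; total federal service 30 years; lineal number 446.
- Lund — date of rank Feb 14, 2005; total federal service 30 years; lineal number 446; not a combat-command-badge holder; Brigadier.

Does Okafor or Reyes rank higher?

Reyes

By grade: Reyes, Okafor, Quinn and Andersen (Major General); then Ibarra and Lund (Brigadier); then Harlow, Ivanova, Marchetti and Pereira (Colonel).
Among Reyes, Okafor, Quinn and Andersen, by lineal number (higher first) (reversed rule for this group): Reyes, Okafor and Quinn (607) before Andersen (427).
Among Reyes, Okafor and Quinn, by total federal service (higher first): Reyes (16 years) before Okafor and Quinn (6 years).
Among Okafor and Quinn, alphabetically by surname: Okafor before Quinn.
Ibarra and Lund both have lineal number 446, so the next rule applies.
Ibarra and Lund both have total federal service 30 years, so the next rule applies.
Among Ibarra and Lund, alphabetically by surname: Ibarra before Lund.
Harlow, Ivanova, Marchetti and Pereira all have lineal number 553, so the next rule applies.
Harlow, Ivanova, Marchetti and Pereira all have total federal service 9 years, so the next rule applies.
Among Harlow, Ivanova, Marchetti and Pereira, alphabetically by surname: Harlow before Ivanova before Marchetti before Pereira.
So Reyes takes precedence.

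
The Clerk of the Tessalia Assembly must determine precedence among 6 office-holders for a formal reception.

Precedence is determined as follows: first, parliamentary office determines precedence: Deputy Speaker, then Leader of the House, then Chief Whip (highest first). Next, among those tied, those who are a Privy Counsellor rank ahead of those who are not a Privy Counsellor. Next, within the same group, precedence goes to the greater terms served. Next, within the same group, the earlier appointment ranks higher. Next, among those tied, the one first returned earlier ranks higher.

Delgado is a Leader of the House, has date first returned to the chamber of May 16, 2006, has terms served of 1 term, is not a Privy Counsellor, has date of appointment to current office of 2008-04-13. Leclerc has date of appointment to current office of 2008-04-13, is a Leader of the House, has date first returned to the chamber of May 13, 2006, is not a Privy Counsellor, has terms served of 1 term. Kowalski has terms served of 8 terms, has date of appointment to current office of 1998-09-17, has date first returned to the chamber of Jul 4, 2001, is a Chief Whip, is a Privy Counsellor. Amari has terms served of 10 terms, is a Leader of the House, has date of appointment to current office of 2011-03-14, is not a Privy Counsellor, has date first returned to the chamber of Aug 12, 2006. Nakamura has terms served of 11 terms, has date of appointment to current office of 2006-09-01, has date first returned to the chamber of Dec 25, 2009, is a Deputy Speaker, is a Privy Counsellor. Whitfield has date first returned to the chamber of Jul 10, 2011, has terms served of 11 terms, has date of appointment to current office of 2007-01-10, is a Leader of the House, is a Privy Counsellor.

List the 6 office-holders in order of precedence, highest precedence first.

Nakamura, Whitfield, Amari, Leclerc, Delgado, Kowalski

By parliamentary office: Nakamura (Deputy Speaker); then Whitfield, Amari, Leclerc and Delgado (Leader of the House); then Kowalski (Chief Whip).
Among Whitfield, Amari, Leclerc and Delgado, a Privy Counsellor before not a Privy Counsellor: Whitfield (a Privy Counsellor) before Amari, Leclerc and Delgado (not a Privy Counsellor).
Among Amari, Leclerc and Delgado, by terms served (higher first): Amari (10 terms) before Leclerc and Delgado (1 term).
Leclerc and Delgado both have date of appointment to current office 2008-04-13, so the next rule applies.
Among Leclerc and Delgado, by date first returned to the chamber (earlier first): Leclerc (May 13, 2006) before Delgado (May 16, 2006).
Full order: Nakamura, Whitfield, Amari, Leclerc, Delgado, Kowalski.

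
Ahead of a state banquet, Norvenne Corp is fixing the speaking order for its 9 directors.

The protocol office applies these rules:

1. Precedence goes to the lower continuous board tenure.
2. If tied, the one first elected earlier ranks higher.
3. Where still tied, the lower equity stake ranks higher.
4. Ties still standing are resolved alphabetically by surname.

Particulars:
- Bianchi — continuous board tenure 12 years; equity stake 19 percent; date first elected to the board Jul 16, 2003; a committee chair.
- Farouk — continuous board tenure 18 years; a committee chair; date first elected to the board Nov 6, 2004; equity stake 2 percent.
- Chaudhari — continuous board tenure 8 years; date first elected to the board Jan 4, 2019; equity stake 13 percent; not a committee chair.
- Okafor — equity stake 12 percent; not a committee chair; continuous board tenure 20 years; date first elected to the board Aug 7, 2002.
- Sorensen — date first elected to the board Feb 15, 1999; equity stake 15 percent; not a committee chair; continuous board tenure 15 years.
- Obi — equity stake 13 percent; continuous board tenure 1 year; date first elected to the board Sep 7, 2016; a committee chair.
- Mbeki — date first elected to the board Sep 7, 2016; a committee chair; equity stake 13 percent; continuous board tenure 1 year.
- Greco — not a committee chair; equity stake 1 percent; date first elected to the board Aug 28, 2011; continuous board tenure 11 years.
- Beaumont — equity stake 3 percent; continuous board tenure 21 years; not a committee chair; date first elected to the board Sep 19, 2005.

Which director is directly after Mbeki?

By continuous board tenure (lower first): Mbeki and Obi (both 1 year); then Chaudhari (8 years); then Greco (11 years); then Bianchi (12 years); then Sorensen (15 years); then Farouk (18 years); then Okafor (20 years); then Beaumont (21 years).
Mbeki and Obi both have date first elected to the board Sep 7, 2016, so the next rule applies.
Mbeki and Obi both have equity stake 13 percent, so the next rule applies.
Among Mbeki and Obi, alphabetically by surname: Mbeki before Obi.
Order: Mbeki, Obi, Chaudhari, Greco, Bianchi, Sorensen, Farouk, Okafor, Beaumont.

Obi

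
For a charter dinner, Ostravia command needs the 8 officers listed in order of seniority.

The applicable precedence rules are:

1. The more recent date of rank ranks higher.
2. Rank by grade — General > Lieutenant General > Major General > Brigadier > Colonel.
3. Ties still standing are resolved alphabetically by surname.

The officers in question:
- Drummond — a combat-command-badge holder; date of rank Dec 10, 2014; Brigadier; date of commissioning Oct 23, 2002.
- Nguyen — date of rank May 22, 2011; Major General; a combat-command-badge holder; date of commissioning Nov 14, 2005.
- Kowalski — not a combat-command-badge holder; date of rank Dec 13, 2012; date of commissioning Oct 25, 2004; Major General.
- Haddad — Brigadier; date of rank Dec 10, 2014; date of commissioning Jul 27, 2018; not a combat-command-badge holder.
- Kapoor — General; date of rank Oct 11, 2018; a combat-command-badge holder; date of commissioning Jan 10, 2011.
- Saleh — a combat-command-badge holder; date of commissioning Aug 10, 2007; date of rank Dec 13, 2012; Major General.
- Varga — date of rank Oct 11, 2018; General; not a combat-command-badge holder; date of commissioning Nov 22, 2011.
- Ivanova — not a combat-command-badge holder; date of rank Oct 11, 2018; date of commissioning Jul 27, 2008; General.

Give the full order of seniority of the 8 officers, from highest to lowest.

By date of rank (later first): Ivanova, Kapoor and Varga (each Oct 11, 2018); then Drummond and Haddad (both Dec 10, 2014); then Kowalski and Saleh (both Dec 13, 2012); then Nguyen (May 22, 2011).
Ivanova, Kapoor and Varga are each General, so the next rule applies.
Among Ivanova, Kapoor and Varga, alphabetically by surname: Ivanova before Kapoor before Varga.
Drummond and Haddad are each Brigadier, so the next rule applies.
Among Drummond and Haddad, alphabetically by surname: Drummond before Haddad.
Kowalski and Saleh are each Major General, so the next rule applies.
Among Kowalski and Saleh, alphabetically by surname: Kowalski before Saleh.
Full order: Ivanova, Kapoor, Varga, Drummond, Haddad, Kowalski, Saleh, Nguyen.

Ivanova, Kapoor, Varga, Drummond, Haddad, Kowalski, Saleh, Nguyen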